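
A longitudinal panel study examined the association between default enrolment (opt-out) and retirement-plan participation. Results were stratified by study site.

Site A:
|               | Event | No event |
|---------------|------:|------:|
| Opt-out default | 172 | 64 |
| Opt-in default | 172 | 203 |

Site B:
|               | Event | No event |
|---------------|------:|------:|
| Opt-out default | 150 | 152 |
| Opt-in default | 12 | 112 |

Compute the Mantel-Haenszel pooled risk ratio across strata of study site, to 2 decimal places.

RR_MH = Σ(aᵢ·n₀ᵢ/nᵢ) / Σ(cᵢ·n₁ᵢ/nᵢ), with n₁ᵢ = aᵢ+bᵢ (exposed), n₀ᵢ = cᵢ+dᵢ (unexposed), nᵢ = n₁ᵢ+n₀ᵢ.
Stratum 1 (Site A): n₁ = 236, n₀ = 375, n = 611; a·n₀/n = 172·375/611 = 105.5646; c·n₁/n = 172·236/611 = 66.4354
Stratum 2 (Site B): n₁ = 302, n₀ = 124, n = 426; a·n₀/n = 150·124/426 = 43.6620; c·n₁/n = 12·302/426 = 8.5070
RR_MH = (105.5646 + 43.6620) / (66.4354 + 8.5070) = 149.2266 / 74.9424 = 1.99122

1.99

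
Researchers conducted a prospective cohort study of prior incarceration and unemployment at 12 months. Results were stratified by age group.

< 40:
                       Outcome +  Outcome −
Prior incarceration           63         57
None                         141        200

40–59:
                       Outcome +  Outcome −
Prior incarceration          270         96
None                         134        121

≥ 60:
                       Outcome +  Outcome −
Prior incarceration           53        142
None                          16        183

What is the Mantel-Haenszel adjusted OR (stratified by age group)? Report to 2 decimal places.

2.38

OR_MH = Σ(aᵢdᵢ/nᵢ) / Σ(bᵢcᵢ/nᵢ), where nᵢ is the stratum total.
Stratum 1 (< 40): n = 461; a·d/n = 63·200/461 = 27.3319; b·c/n = 57·141/461 = 17.4338
Stratum 2 (40–59): n = 621; a·d/n = 270·121/621 = 52.6087; b·c/n = 96·134/621 = 20.7150
Stratum 3 (≥ 60): n = 394; a·d/n = 53·183/394 = 24.6168; b·c/n = 142·16/394 = 5.7665
OR_MH = (27.3319 + 52.6087 + 24.6168) / (17.4338 + 20.7150 + 5.7665) = 104.5573 / 43.9153 = 2.38089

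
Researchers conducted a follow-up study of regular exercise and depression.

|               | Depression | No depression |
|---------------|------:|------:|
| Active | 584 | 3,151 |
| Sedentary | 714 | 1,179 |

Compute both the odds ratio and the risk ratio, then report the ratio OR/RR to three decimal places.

Cells: a = 584, b = 3151, c = 714, d = 1179.
OR = (584·1179)/(3151·714) = 688536/2249814 = 0.30604
Risk in exposed = 584/3735 = 0.15636; risk in unexposed = 714/1893 = 0.37718; RR = 0.41455
OR/RR = 0.30604 / 0.41455 = 0.73825
The outcome is not rare, so the OR lies further from 1 than the RR.

0.738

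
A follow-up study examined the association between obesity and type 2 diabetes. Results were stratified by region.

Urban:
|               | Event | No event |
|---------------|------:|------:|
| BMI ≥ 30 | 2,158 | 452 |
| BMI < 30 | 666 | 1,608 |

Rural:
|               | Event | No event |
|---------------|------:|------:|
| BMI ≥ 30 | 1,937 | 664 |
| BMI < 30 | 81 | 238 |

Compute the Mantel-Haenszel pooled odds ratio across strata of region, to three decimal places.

OR_MH = Σ(aᵢdᵢ/nᵢ) / Σ(bᵢcᵢ/nᵢ), where nᵢ is the stratum total.
Stratum 1 (Urban): n = 4884; a·d/n = 2158·1608/4884 = 710.4963; b·c/n = 452·666/4884 = 61.6364
Stratum 2 (Rural): n = 2920; a·d/n = 1937·238/2920 = 157.8788; b·c/n = 664·81/2920 = 18.4192
OR_MH = (710.4963 + 157.8788) / (61.6364 + 18.4192) = 868.3751 / 80.0555 = 10.84716

10.847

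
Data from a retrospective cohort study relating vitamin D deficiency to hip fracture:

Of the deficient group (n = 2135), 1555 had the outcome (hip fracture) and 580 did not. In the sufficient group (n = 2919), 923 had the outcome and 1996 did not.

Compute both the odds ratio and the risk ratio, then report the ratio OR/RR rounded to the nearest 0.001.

From the description: a = 1555, b = 580, c = 923, d = 1996.
OR = (1555·1996)/(580·923) = 3103780/535340 = 5.79777
Risk in exposed = 1555/2135 = 0.72834; risk in unexposed = 923/2919 = 0.31620; RR = 2.30338
OR/RR = 5.79777 / 2.30338 = 2.51708
The outcome is not rare, so the OR lies further from 1 than the RR.

2.517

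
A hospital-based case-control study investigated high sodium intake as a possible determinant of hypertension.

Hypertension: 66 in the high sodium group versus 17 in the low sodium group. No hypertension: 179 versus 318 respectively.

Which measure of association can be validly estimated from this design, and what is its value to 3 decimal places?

6.897

From the description: a = 66, b = 179, c = 17, d = 318.
This is a hospital-based case-control study: participants were sampled on outcome status, so risks in the source population cannot be estimated directly — relative risk is not valid here. The odds ratio is the appropriate measure.
OR = (a·d)/(b·c) = (66 × 318) / (179 × 17) = 20988 / 3043 = 6.89714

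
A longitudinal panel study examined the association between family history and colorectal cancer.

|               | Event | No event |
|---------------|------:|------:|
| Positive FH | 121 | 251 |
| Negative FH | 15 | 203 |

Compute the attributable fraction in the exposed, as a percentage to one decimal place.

78.8

Cells: a = 121, b = 251, c = 15, d = 203.
Risk in exposed = 121/372 = 0.32527; risk in unexposed = 15/218 = 0.06881.
RR = 0.32527/0.06881 = 4.72724
AR% = (RR − 1)/RR × 100 = (4.72724 − 1)/4.72724 × 100 = 78.8460%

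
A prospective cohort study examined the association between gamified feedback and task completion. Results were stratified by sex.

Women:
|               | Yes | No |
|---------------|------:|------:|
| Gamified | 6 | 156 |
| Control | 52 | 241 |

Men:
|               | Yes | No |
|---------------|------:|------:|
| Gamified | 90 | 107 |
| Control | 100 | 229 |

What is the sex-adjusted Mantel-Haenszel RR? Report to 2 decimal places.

1.07

RR_MH = Σ(aᵢ·n₀ᵢ/nᵢ) / Σ(cᵢ·n₁ᵢ/nᵢ), with n₁ᵢ = aᵢ+bᵢ (exposed), n₀ᵢ = cᵢ+dᵢ (unexposed), nᵢ = n₁ᵢ+n₀ᵢ.
Stratum 1 (Women): n₁ = 162, n₀ = 293, n = 455; a·n₀/n = 6·293/455 = 3.8637; c·n₁/n = 52·162/455 = 18.5143
Stratum 2 (Men): n₁ = 197, n₀ = 329, n = 526; a·n₀/n = 90·329/526 = 56.2928; c·n₁/n = 100·197/526 = 37.4525
RR_MH = (3.8637 + 56.2928) / (18.5143 + 37.4525) = 60.1565 / 55.9668 = 1.07486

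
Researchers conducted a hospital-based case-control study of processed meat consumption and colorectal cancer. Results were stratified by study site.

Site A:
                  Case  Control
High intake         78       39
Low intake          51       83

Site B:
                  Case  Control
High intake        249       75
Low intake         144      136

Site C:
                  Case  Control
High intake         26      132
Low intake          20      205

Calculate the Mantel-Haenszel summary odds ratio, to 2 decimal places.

2.93

OR_MH = Σ(aᵢdᵢ/nᵢ) / Σ(bᵢcᵢ/nᵢ), where nᵢ is the stratum total.
Stratum 1 (Site A): n = 251; a·d/n = 78·83/251 = 25.7928; b·c/n = 39·51/251 = 7.9243
Stratum 2 (Site B): n = 604; a·d/n = 249·136/604 = 56.0662; b·c/n = 75·144/604 = 17.8808
Stratum 3 (Site C): n = 383; a·d/n = 26·205/383 = 13.9164; b·c/n = 132·20/383 = 6.8930
OR_MH = (25.7928 + 56.0662 + 13.9164) / (7.9243 + 17.8808 + 6.8930) = 95.7755 / 32.6980 = 2.92909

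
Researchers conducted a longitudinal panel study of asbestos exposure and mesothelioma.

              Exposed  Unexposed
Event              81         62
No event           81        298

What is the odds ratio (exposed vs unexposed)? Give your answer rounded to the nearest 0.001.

4.806

Reading the table with exposure as columns: a = 81 (Exposed, case), b = 81 (Exposed, non-case), c = 62 (Unexposed, case), d = 298.
OR = (a·d)/(b·c) = (81 × 298) / (81 × 62) = 24138 / 5022 = 4.80645
The odds of mesothelioma are about 4.81 times as high in the exposed group.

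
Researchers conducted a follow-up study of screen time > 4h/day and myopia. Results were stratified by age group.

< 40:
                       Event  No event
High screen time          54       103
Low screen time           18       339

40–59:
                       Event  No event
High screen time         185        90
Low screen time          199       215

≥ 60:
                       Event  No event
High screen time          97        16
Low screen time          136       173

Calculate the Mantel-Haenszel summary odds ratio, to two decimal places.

3.83

OR_MH = Σ(aᵢdᵢ/nᵢ) / Σ(bᵢcᵢ/nᵢ), where nᵢ is the stratum total.
Stratum 1 (< 40): n = 514; a·d/n = 54·339/514 = 35.6148; b·c/n = 103·18/514 = 3.6070
Stratum 2 (40–59): n = 689; a·d/n = 185·215/689 = 57.7286; b·c/n = 90·199/689 = 25.9942
Stratum 3 (≥ 60): n = 422; a·d/n = 97·173/422 = 39.7654; b·c/n = 16·136/422 = 5.1564
OR_MH = (35.6148 + 57.7286 + 39.7654) / (3.6070 + 25.9942 + 5.1564) = 133.1088 / 34.7576 = 3.82963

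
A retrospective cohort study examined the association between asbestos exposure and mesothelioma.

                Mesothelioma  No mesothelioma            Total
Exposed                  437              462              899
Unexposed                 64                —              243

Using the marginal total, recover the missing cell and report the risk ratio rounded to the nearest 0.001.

1.846

The missing cell is in the unexposed row: 243 − 64 = 179.
So a = 437, b = 462, c = 64, d = 179.
RR = [a/(a+b)] / [c/(c+d)] = (437/899) / (64/243) = 0.48610/0.26337 = 1.84564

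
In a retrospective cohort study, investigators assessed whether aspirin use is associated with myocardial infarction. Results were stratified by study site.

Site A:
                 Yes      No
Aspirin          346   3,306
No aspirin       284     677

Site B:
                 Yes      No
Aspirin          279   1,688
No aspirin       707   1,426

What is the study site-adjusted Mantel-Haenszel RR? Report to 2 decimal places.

0.39

RR_MH = Σ(aᵢ·n₀ᵢ/nᵢ) / Σ(cᵢ·n₁ᵢ/nᵢ), with n₁ᵢ = aᵢ+bᵢ (exposed), n₀ᵢ = cᵢ+dᵢ (unexposed), nᵢ = n₁ᵢ+n₀ᵢ.
Stratum 1 (Site A): n₁ = 3652, n₀ = 961, n = 4613; a·n₀/n = 346·961/4613 = 72.0802; c·n₁/n = 284·3652/4613 = 224.8359
Stratum 2 (Site B): n₁ = 1967, n₀ = 2133, n = 4100; a·n₀/n = 279·2133/4100 = 145.1480; c·n₁/n = 707·1967/4100 = 339.1876
RR_MH = (72.0802 + 145.1480) / (224.8359 + 339.1876) = 217.2283 / 564.0235 = 0.38514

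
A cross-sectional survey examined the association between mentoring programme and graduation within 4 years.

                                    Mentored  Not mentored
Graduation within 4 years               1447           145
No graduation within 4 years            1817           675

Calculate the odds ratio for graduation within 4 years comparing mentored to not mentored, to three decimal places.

Reading the table with exposure as columns: a = 1447 (Mentored, case), b = 1817 (Mentored, non-case), c = 145 (Not mentored, case), d = 675.
OR = (a·d)/(b·c) = (1447 × 675) / (1817 × 145) = 976725 / 263465 = 3.70723
The odds of graduation within 4 years are about 3.71 times as high in the mentored group.

3.707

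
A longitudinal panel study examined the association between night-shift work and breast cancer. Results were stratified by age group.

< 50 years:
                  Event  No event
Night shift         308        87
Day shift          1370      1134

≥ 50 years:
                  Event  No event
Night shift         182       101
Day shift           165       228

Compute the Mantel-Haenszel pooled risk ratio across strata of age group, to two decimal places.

1.45

RR_MH = Σ(aᵢ·n₀ᵢ/nᵢ) / Σ(cᵢ·n₁ᵢ/nᵢ), with n₁ᵢ = aᵢ+bᵢ (exposed), n₀ᵢ = cᵢ+dᵢ (unexposed), nᵢ = n₁ᵢ+n₀ᵢ.
Stratum 1 (< 50 years): n₁ = 395, n₀ = 2504, n = 2899; a·n₀/n = 308·2504/2899 = 266.0338; c·n₁/n = 1370·395/2899 = 186.6678
Stratum 2 (≥ 50 years): n₁ = 283, n₀ = 393, n = 676; a·n₀/n = 182·393/676 = 105.8077; c·n₁/n = 165·283/676 = 69.0754
RR_MH = (266.0338 + 105.8077) / (186.6678 + 69.0754) = 371.8415 / 255.7433 = 1.45396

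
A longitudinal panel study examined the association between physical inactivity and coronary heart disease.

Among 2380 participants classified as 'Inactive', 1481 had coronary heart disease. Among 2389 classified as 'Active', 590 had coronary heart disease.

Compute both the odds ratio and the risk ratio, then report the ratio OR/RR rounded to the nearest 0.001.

From the description: a = 1481, b = 899, c = 590, d = 1799.
OR = (1481·1799)/(899·590) = 2664319/530410 = 5.02313
Risk in exposed = 1481/2380 = 0.62227; risk in unexposed = 590/2389 = 0.24697; RR = 2.51966
OR/RR = 5.02313 / 2.51966 = 1.99357
The outcome is not rare, so the OR lies further from 1 than the RR.

1.994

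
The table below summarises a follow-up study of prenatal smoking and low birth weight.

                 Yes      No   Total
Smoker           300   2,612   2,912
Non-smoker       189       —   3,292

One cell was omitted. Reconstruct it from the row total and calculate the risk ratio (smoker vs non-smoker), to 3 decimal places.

1.794

The missing cell is in the unexposed row: 3292 − 189 = 3103.
So a = 300, b = 2612, c = 189, d = 3103.
RR = [a/(a+b)] / [c/(c+d)] = (300/2912) / (189/3292) = 0.10302/0.05741 = 1.79444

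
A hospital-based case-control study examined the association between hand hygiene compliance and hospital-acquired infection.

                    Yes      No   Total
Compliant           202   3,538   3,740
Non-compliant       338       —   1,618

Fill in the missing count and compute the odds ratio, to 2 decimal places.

The missing cell is in the unexposed row: 1618 − 338 = 1280.
So a = 202, b = 3538, c = 338, d = 1280.
OR = (a·d)/(b·c) = (202 × 1280) / (3538 × 338) = 258560 / 1195844 = 0.21622

0.22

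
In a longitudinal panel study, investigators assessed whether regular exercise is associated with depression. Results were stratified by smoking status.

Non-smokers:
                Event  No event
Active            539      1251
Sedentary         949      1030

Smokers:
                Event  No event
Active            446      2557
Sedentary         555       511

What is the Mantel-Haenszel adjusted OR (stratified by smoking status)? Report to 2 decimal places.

0.31

OR_MH = Σ(aᵢdᵢ/nᵢ) / Σ(bᵢcᵢ/nᵢ), where nᵢ is the stratum total.
Stratum 1 (Non-smokers): n = 3769; a·d/n = 539·1030/3769 = 147.2990; b·c/n = 1251·949/3769 = 314.9904
Stratum 2 (Smokers): n = 4069; a·d/n = 446·511/4069 = 56.0103; b·c/n = 2557·555/4069 = 348.7675
OR_MH = (147.2990 + 56.0103) / (314.9904 + 348.7675) = 203.3093 / 663.7580 = 0.30630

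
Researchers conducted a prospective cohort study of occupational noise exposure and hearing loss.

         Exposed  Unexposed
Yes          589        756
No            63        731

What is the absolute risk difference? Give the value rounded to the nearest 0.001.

0.395

Reading the table with exposure as columns: a = 589 (Exposed, case), b = 63 (Exposed, non-case), c = 756 (Unexposed, case), d = 731.
Risk in exposed = 589/652 = 0.903374; risk in unexposed = 756/1487 = 0.508406.
Risk difference = 0.903374 − 0.508406 = 0.394968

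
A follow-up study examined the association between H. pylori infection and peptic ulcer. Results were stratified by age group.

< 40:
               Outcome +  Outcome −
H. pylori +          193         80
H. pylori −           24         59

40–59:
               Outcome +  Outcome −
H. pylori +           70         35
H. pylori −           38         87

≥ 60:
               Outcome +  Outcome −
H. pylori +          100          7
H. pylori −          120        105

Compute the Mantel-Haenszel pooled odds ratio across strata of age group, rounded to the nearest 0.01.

OR_MH = Σ(aᵢdᵢ/nᵢ) / Σ(bᵢcᵢ/nᵢ), where nᵢ is the stratum total.
Stratum 1 (< 40): n = 356; a·d/n = 193·59/356 = 31.9860; b·c/n = 80·24/356 = 5.3933
Stratum 2 (40–59): n = 230; a·d/n = 70·87/230 = 26.4783; b·c/n = 35·38/230 = 5.7826
Stratum 3 (≥ 60): n = 332; a·d/n = 100·105/332 = 31.6265; b·c/n = 7·120/332 = 2.5301
OR_MH = (31.9860 + 26.4783 + 31.6265) / (5.3933 + 5.7826 + 2.5301) = 90.0907 / 13.7060 = 6.57309

6.57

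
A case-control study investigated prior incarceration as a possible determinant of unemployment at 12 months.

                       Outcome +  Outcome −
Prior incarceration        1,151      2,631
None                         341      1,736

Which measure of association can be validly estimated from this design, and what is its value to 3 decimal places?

2.227

Cells: a = 1151, b = 2631, c = 341, d = 1736.
This is a case-control study: participants were sampled on outcome status, so risks in the source population cannot be estimated directly — relative risk is not valid here. The odds ratio is the appropriate measure.
OR = (a·d)/(b·c) = (1151 × 1736) / (2631 × 341) = 1998136 / 897171 = 2.22715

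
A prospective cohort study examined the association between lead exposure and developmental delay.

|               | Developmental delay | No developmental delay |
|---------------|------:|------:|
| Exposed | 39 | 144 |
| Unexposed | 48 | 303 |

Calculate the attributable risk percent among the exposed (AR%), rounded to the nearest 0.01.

Cells: a = 39, b = 144, c = 48, d = 303.
Risk in exposed = 39/183 = 0.21311; risk in unexposed = 48/351 = 0.13675.
RR = 0.21311/0.13675 = 1.55840
AR% = (RR − 1)/RR × 100 = (1.55840 − 1)/1.55840 × 100 = 35.8317%

35.83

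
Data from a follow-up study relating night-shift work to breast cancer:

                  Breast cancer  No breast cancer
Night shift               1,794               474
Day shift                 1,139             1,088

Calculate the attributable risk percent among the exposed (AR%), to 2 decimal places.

Cells: a = 1794, b = 474, c = 1139, d = 1088.
Risk in exposed = 1794/2268 = 0.79101; risk in unexposed = 1139/2227 = 0.51145.
RR = 0.79101/0.51145 = 1.54659
AR% = (RR − 1)/RR × 100 = (1.54659 − 1)/1.54659 × 100 = 35.3417%

35.34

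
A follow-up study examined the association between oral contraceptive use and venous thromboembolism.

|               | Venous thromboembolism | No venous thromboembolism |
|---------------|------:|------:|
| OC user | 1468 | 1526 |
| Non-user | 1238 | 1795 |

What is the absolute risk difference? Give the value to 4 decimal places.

0.0821

Cells: a = 1468, b = 1526, c = 1238, d = 1795.
Risk in exposed = 1468/2994 = 0.490314; risk in unexposed = 1238/3033 = 0.408177.
Risk difference = 0.490314 − 0.408177 = 0.082137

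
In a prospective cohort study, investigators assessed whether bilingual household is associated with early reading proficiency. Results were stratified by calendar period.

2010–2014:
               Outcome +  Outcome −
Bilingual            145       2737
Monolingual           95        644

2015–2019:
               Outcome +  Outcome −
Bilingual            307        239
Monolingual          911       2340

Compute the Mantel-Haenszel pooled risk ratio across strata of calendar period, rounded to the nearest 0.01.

1.42

RR_MH = Σ(aᵢ·n₀ᵢ/nᵢ) / Σ(cᵢ·n₁ᵢ/nᵢ), with n₁ᵢ = aᵢ+bᵢ (exposed), n₀ᵢ = cᵢ+dᵢ (unexposed), nᵢ = n₁ᵢ+n₀ᵢ.
Stratum 1 (2010–2014): n₁ = 2882, n₀ = 739, n = 3621; a·n₀/n = 145·739/3621 = 29.5927; c·n₁/n = 95·2882/3621 = 75.6117
Stratum 2 (2015–2019): n₁ = 546, n₀ = 3251, n = 3797; a·n₀/n = 307·3251/3797 = 262.8541; c·n₁/n = 911·546/3797 = 130.9997
RR_MH = (29.5927 + 262.8541) / (75.6117 + 130.9997) = 292.4467 / 206.6114 = 1.41544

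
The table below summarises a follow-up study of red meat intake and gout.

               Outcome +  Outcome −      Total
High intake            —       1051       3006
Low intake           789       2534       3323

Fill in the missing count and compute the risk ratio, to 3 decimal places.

2.739

The missing cell is in the exposed row: 3006 − 1051 = 1955.
So a = 1955, b = 1051, c = 789, d = 2534.
RR = [a/(a+b)] / [c/(c+d)] = (1955/3006) / (789/3323) = 0.65037/0.23744 = 2.73912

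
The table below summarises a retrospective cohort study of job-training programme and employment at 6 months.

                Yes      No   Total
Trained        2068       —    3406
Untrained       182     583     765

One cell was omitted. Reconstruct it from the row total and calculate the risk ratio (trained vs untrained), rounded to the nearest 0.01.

The missing cell is in the exposed row: 3406 − 2068 = 1338.
So a = 2068, b = 1338, c = 182, d = 583.
RR = [a/(a+b)] / [c/(c+d)] = (2068/3406) / (182/765) = 0.60716/0.23791 = 2.55209

2.55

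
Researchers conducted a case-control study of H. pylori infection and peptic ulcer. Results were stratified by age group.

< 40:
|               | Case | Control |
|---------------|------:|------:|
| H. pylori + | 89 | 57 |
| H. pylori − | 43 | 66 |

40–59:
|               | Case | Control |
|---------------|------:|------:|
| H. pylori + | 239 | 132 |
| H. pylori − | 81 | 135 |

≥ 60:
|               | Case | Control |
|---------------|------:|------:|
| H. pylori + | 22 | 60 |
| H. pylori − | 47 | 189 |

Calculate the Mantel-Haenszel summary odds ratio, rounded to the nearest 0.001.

2.482

OR_MH = Σ(aᵢdᵢ/nᵢ) / Σ(bᵢcᵢ/nᵢ), where nᵢ is the stratum total.
Stratum 1 (< 40): n = 255; a·d/n = 89·66/255 = 23.0353; b·c/n = 57·43/255 = 9.6118
Stratum 2 (40–59): n = 587; a·d/n = 239·135/587 = 54.9659; b·c/n = 132·81/587 = 18.2147
Stratum 3 (≥ 60): n = 318; a·d/n = 22·189/318 = 13.0755; b·c/n = 60·47/318 = 8.8679
OR_MH = (23.0353 + 54.9659 + 13.0755) / (9.6118 + 18.2147 + 8.8679) = 91.0767 / 36.6943 = 2.48204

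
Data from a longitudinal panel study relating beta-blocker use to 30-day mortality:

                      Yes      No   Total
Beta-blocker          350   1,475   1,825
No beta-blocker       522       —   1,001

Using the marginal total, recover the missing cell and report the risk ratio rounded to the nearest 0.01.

0.37

The missing cell is in the unexposed row: 1001 − 522 = 479.
So a = 350, b = 1475, c = 522, d = 479.
RR = [a/(a+b)] / [c/(c+d)] = (350/1825) / (522/1001) = 0.19178/0.52148 = 0.36776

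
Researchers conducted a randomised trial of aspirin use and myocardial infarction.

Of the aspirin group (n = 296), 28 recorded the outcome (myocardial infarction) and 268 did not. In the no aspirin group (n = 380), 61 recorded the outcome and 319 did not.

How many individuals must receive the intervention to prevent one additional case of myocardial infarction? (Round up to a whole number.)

16

Risk in treated group = 28/296 = 0.09459; risk in control = 61/380 = 0.16053.
Absolute risk reduction = 0.16053 − 0.09459 = 0.06593
NNT = 1 / ARR = 1 / 0.06593 = 15.167 → round up → 16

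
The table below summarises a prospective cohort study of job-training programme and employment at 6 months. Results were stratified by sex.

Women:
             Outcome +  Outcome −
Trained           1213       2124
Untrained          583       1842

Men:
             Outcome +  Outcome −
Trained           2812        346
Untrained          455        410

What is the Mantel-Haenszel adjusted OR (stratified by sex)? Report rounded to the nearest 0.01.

OR_MH = Σ(aᵢdᵢ/nᵢ) / Σ(bᵢcᵢ/nᵢ), where nᵢ is the stratum total.
Stratum 1 (Women): n = 5762; a·d/n = 1213·1842/5762 = 387.7726; b·c/n = 2124·583/5762 = 214.9066
Stratum 2 (Men): n = 4023; a·d/n = 2812·410/4023 = 286.5822; b·c/n = 346·455/4023 = 39.1325
OR_MH = (387.7726 + 286.5822) / (214.9066 + 39.1325) = 674.3548 / 254.0391 = 2.65453

2.65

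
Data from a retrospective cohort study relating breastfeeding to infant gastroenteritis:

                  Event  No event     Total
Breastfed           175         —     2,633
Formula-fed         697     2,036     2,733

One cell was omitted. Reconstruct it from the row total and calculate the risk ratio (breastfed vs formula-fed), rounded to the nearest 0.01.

0.26

The missing cell is in the exposed row: 2633 − 175 = 2458.
So a = 175, b = 2458, c = 697, d = 2036.
RR = [a/(a+b)] / [c/(c+d)] = (175/2633) / (697/2733) = 0.06646/0.25503 = 0.26061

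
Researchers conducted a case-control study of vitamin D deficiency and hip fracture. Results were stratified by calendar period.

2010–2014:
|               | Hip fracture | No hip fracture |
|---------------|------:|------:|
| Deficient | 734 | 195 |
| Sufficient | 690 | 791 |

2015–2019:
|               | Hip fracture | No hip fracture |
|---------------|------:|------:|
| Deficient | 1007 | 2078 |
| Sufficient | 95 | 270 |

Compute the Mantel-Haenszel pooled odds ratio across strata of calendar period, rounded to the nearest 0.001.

OR_MH = Σ(aᵢdᵢ/nᵢ) / Σ(bᵢcᵢ/nᵢ), where nᵢ is the stratum total.
Stratum 1 (2010–2014): n = 2410; a·d/n = 734·791/2410 = 240.9104; b·c/n = 195·690/2410 = 55.8299
Stratum 2 (2015–2019): n = 3450; a·d/n = 1007·270/3450 = 78.8087; b·c/n = 2078·95/3450 = 57.2203
OR_MH = (240.9104 + 78.8087) / (55.8299 + 57.2203) = 319.7191 / 113.0502 = 2.82812

2.828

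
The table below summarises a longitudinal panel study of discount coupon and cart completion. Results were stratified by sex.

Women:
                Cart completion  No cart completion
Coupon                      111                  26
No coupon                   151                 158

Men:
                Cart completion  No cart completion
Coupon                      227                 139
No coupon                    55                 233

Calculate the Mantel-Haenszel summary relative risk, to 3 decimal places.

RR_MH = Σ(aᵢ·n₀ᵢ/nᵢ) / Σ(cᵢ·n₁ᵢ/nᵢ), with n₁ᵢ = aᵢ+bᵢ (exposed), n₀ᵢ = cᵢ+dᵢ (unexposed), nᵢ = n₁ᵢ+n₀ᵢ.
Stratum 1 (Women): n₁ = 137, n₀ = 309, n = 446; a·n₀/n = 111·309/446 = 76.9036; c·n₁/n = 151·137/446 = 46.3834
Stratum 2 (Men): n₁ = 366, n₀ = 288, n = 654; a·n₀/n = 227·288/654 = 99.9633; c·n₁/n = 55·366/654 = 30.7798
RR_MH = (76.9036 + 99.9633) / (46.3834 + 30.7798) = 176.8669 / 77.1632 = 2.29211

2.292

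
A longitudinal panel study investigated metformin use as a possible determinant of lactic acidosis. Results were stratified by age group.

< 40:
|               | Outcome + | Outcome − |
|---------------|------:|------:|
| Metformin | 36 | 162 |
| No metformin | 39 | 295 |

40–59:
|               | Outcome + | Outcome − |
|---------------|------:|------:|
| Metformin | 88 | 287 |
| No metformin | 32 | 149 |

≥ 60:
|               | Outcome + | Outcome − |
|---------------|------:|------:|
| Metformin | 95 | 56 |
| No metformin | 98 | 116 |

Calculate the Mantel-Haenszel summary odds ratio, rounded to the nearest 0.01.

1.70

OR_MH = Σ(aᵢdᵢ/nᵢ) / Σ(bᵢcᵢ/nᵢ), where nᵢ is the stratum total.
Stratum 1 (< 40): n = 532; a·d/n = 36·295/532 = 19.9624; b·c/n = 162·39/532 = 11.8759
Stratum 2 (40–59): n = 556; a·d/n = 88·149/556 = 23.5827; b·c/n = 287·32/556 = 16.5180
Stratum 3 (≥ 60): n = 365; a·d/n = 95·116/365 = 30.1918; b·c/n = 56·98/365 = 15.0356
OR_MH = (19.9624 + 23.5827 + 30.1918) / (11.8759 + 16.5180 + 15.0356) = 73.7369 / 43.4295 = 1.69785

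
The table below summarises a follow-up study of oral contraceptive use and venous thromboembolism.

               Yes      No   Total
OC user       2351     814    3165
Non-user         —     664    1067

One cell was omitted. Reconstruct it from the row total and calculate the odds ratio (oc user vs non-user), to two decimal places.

The missing cell is in the unexposed row: 1067 − 664 = 403.
So a = 2351, b = 814, c = 403, d = 664.
OR = (a·d)/(b·c) = (2351 × 664) / (814 × 403) = 1561064 / 328042 = 4.75873

4.76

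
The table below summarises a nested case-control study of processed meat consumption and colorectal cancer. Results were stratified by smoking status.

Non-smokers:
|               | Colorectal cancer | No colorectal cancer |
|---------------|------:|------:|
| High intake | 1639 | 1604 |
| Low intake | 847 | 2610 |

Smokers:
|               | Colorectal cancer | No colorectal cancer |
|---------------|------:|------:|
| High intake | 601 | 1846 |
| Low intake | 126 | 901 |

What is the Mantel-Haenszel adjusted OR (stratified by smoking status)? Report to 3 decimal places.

OR_MH = Σ(aᵢdᵢ/nᵢ) / Σ(bᵢcᵢ/nᵢ), where nᵢ is the stratum total.
Stratum 1 (Non-smokers): n = 6700; a·d/n = 1639·2610/6700 = 638.4761; b·c/n = 1604·847/6700 = 202.7743
Stratum 2 (Smokers): n = 3474; a·d/n = 601·901/3474 = 155.8725; b·c/n = 1846·126/3474 = 66.9534
OR_MH = (638.4761 + 155.8725) / (202.7743 + 66.9534) = 794.3486 / 269.7277 = 2.94500

2.945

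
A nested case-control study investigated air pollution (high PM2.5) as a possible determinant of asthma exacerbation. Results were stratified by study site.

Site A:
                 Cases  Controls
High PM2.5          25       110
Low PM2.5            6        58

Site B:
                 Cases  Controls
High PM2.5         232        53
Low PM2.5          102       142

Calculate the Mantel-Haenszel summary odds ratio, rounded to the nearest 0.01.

OR_MH = Σ(aᵢdᵢ/nᵢ) / Σ(bᵢcᵢ/nᵢ), where nᵢ is the stratum total.
Stratum 1 (Site A): n = 199; a·d/n = 25·58/199 = 7.2864; b·c/n = 110·6/199 = 3.3166
Stratum 2 (Site B): n = 529; a·d/n = 232·142/529 = 62.2760; b·c/n = 53·102/529 = 10.2193
OR_MH = (7.2864 + 62.2760) / (3.3166 + 10.2193) = 69.5624 / 13.5359 = 5.13912

5.14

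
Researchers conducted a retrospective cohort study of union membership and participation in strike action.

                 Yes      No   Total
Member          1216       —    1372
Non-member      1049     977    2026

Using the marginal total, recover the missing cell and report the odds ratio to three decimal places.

The missing cell is in the exposed row: 1372 − 1216 = 156.
So a = 1216, b = 156, c = 1049, d = 977.
OR = (a·d)/(b·c) = (1216 × 977) / (156 × 1049) = 1188032 / 163644 = 7.25986

7.260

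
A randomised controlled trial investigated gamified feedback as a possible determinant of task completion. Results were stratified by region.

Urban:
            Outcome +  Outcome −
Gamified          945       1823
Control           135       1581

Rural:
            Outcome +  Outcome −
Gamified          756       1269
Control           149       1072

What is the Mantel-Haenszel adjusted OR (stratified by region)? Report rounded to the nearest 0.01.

5.15

OR_MH = Σ(aᵢdᵢ/nᵢ) / Σ(bᵢcᵢ/nᵢ), where nᵢ is the stratum total.
Stratum 1 (Urban): n = 4484; a·d/n = 945·1581/4484 = 333.1947; b·c/n = 1823·135/4484 = 54.8851
Stratum 2 (Rural): n = 3246; a·d/n = 756·1072/3246 = 249.6710; b·c/n = 1269·149/3246 = 58.2505
OR_MH = (333.1947 + 249.6710) / (54.8851 + 58.2505) = 582.8657 / 113.1356 = 5.15192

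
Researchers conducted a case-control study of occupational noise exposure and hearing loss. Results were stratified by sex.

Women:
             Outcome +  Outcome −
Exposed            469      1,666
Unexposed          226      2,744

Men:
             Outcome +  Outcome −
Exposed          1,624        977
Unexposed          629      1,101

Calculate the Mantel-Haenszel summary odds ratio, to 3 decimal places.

OR_MH = Σ(aᵢdᵢ/nᵢ) / Σ(bᵢcᵢ/nᵢ), where nᵢ is the stratum total.
Stratum 1 (Women): n = 5105; a·d/n = 469·2744/5105 = 252.0932; b·c/n = 1666·226/5105 = 73.7544
Stratum 2 (Men): n = 4331; a·d/n = 1624·1101/4331 = 412.8432; b·c/n = 977·629/4331 = 141.8917
OR_MH = (252.0932 + 412.8432) / (73.7544 + 141.8917) = 664.9365 / 215.6461 = 3.08346

3.083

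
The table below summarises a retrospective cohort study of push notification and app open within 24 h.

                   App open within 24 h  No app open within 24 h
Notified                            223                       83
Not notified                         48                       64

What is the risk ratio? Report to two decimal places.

1.70

Cells: a = 223, b = 83, c = 48, d = 64.
Risk in exposed = 223/306 = 0.72876; risk in unexposed = 48/112 = 0.42857.
RR = 0.72876 / 0.42857 = 1.70044
The risk among the exposed is 1.70 times that among the unexposed.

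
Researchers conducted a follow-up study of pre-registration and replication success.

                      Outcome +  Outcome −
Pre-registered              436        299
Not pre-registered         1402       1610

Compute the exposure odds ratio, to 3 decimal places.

Cells: a = 436, b = 299, c = 1402, d = 1610.
OR = (a·d)/(b·c) = (436 × 1610) / (299 × 1402) = 701960 / 419198 = 1.67453
The odds of replication success are about 1.67 times as high in the pre-registered group.

1.675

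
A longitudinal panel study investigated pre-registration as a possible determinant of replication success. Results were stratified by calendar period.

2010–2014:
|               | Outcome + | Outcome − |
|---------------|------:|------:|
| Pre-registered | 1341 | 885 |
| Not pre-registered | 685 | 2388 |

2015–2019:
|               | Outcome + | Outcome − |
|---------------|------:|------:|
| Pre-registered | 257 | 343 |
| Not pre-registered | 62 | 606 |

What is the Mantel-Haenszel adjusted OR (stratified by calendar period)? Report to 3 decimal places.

5.543

OR_MH = Σ(aᵢdᵢ/nᵢ) / Σ(bᵢcᵢ/nᵢ), where nᵢ is the stratum total.
Stratum 1 (2010–2014): n = 5299; a·d/n = 1341·2388/5299 = 604.3231; b·c/n = 885·685/5299 = 114.4037
Stratum 2 (2015–2019): n = 1268; a·d/n = 257·606/1268 = 122.8249; b·c/n = 343·62/1268 = 16.7713
OR_MH = (604.3231 + 122.8249) / (114.4037 + 16.7713) = 727.1480 / 131.1750 = 5.54334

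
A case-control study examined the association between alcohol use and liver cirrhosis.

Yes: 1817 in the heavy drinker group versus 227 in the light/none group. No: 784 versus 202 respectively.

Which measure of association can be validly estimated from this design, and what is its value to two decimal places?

From the description: a = 1817, b = 784, c = 227, d = 202.
This is a case-control study: participants were sampled on outcome status, so risks in the source population cannot be estimated directly — relative risk is not valid here. The odds ratio is the appropriate measure.
OR = (a·d)/(b·c) = (1817 × 202) / (784 × 227) = 367034 / 177968 = 2.06236

2.06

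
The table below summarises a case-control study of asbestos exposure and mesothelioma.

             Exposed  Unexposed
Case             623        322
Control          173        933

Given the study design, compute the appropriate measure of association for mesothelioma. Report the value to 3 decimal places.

10.434

Reading the table with exposure as columns: a = 623 (Exposed, case), b = 173 (Exposed, non-case), c = 322 (Unexposed, case), d = 933.
This is a case-control study: participants were sampled on outcome status, so risks in the source population cannot be estimated directly — relative risk is not valid here. The odds ratio is the appropriate measure.
OR = (a·d)/(b·c) = (623 × 933) / (173 × 322) = 581259 / 55706 = 10.43441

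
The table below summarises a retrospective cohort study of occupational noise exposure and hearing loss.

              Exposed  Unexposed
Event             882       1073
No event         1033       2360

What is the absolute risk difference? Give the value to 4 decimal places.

Reading the table with exposure as columns: a = 882 (Exposed, case), b = 1033 (Exposed, non-case), c = 1073 (Unexposed, case), d = 2360.
Risk in exposed = 882/1915 = 0.460574; risk in unexposed = 1073/3433 = 0.312555.
Risk difference = 0.460574 − 0.312555 = 0.148020

0.1480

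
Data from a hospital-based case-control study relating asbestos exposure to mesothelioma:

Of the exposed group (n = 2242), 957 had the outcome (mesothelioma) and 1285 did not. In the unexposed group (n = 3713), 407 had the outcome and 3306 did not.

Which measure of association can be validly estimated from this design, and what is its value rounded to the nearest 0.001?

6.049

From the description: a = 957, b = 1285, c = 407, d = 3306.
This is a hospital-based case-control study: participants were sampled on outcome status, so risks in the source population cannot be estimated directly — relative risk is not valid here. The odds ratio is the appropriate measure.
OR = (a·d)/(b·c) = (957 × 3306) / (1285 × 407) = 3163842 / 522995 = 6.04947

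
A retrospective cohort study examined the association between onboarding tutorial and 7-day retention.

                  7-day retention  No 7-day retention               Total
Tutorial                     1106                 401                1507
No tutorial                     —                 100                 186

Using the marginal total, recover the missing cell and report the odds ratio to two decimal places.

3.21

The missing cell is in the unexposed row: 186 − 100 = 86.
So a = 1106, b = 401, c = 86, d = 100.
OR = (a·d)/(b·c) = (1106 × 100) / (401 × 86) = 110600 / 34486 = 3.20710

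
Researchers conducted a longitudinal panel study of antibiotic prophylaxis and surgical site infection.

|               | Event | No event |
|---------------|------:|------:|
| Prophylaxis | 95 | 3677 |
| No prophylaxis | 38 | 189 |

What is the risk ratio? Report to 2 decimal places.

Cells: a = 95, b = 3677, c = 38, d = 189.
Risk in exposed = 95/3772 = 0.02519; risk in unexposed = 38/227 = 0.16740.
RR = 0.02519 / 0.16740 = 0.15045
The risk is 85% lower among the exposed than among the unexposed.

0.15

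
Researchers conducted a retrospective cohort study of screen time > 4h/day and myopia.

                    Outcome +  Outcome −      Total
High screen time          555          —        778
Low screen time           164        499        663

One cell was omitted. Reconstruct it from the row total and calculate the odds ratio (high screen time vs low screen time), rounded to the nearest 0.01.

7.57

The missing cell is in the exposed row: 778 − 555 = 223.
So a = 555, b = 223, c = 164, d = 499.
OR = (a·d)/(b·c) = (555 × 499) / (223 × 164) = 276945 / 36572 = 7.57260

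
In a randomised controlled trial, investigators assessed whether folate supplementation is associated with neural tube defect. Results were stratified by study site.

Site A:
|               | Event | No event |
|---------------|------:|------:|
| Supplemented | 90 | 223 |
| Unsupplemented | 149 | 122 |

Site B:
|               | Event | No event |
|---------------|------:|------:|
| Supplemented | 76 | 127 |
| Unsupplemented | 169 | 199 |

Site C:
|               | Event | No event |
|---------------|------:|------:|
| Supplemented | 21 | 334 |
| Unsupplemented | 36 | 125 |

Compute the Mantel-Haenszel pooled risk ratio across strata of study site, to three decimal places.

0.591

RR_MH = Σ(aᵢ·n₀ᵢ/nᵢ) / Σ(cᵢ·n₁ᵢ/nᵢ), with n₁ᵢ = aᵢ+bᵢ (exposed), n₀ᵢ = cᵢ+dᵢ (unexposed), nᵢ = n₁ᵢ+n₀ᵢ.
Stratum 1 (Site A): n₁ = 313, n₀ = 271, n = 584; a·n₀/n = 90·271/584 = 41.7637; c·n₁/n = 149·313/584 = 79.8579
Stratum 2 (Site B): n₁ = 203, n₀ = 368, n = 571; a·n₀/n = 76·368/571 = 48.9807; c·n₁/n = 169·203/571 = 60.0823
Stratum 3 (Site C): n₁ = 355, n₀ = 161, n = 516; a·n₀/n = 21·161/516 = 6.5523; c·n₁/n = 36·355/516 = 24.7674
RR_MH = (41.7637 + 48.9807 + 6.5523) / (79.8579 + 60.0823 + 24.7674) = 97.2968 / 164.7076 = 0.59072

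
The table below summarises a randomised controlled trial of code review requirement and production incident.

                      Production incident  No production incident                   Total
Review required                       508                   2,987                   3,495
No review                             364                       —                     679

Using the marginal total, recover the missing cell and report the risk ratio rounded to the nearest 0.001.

0.271

The missing cell is in the unexposed row: 679 − 364 = 315.
So a = 508, b = 2987, c = 364, d = 315.
RR = [a/(a+b)] / [c/(c+d)] = (508/3495) / (364/679) = 0.14535/0.53608 = 0.27113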